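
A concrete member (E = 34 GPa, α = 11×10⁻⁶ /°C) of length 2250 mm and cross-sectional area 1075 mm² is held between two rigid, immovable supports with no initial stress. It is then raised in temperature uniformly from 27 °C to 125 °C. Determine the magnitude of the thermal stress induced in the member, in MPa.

σ ≈ 36.7 MPa (compressive)

Because both ends are immovable the net strain is zero, and the suppressed thermal strain is αΔT = 11×10⁻⁶ × 98 = 1078×10⁻⁶.
The stress required to suppress this strain is σ = Eε = 34×10³ × 1078×10⁻⁶ = 36.65 MPa, compressive since the member is trying to expand.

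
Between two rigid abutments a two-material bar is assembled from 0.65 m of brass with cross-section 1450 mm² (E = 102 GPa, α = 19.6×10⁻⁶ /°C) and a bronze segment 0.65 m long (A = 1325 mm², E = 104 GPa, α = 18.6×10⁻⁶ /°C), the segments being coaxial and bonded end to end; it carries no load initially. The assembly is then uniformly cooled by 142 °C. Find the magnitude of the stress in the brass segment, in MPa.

Free thermal contraction of the whole bar: Σ αᵢΔT Lᵢ = 19.6×10⁻⁶×142×650 + 18.6×10⁻⁶×142×650 = 3.526 mm.
Since the ends are fixed, an axial force P builds up, equal in every segment, with P · Σ Lᵢ/(AᵢEᵢ) = δ_free.
The series flexibility is Σ Lᵢ/(AᵢEᵢ) = 650/(1450×102×10³) + 650/(1325×104×10³) = 9.112×10⁻⁶ mm/N.
So P = 3.526 / 9.112×10⁻⁶ = 387 kN, tensile.
σ_{brass} = P / A = 387000 / 1450 = 266.9 MPa.

σ ≈ 267 MPa (tensile)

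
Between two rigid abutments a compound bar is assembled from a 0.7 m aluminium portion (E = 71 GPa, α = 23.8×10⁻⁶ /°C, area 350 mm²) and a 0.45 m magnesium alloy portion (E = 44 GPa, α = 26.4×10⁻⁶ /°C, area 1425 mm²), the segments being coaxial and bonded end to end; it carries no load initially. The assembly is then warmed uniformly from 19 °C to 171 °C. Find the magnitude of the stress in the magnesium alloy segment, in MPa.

If the supports were absent, the total length change would be Σ αᵢΔT Lᵢ = 23.8×10⁻⁶×152×700 + 26.4×10⁻⁶×152×450 = 4.338 mm.
Since the ends are fixed, an axial force P builds up, equal in every segment, with P · Σ Lᵢ/(AᵢEᵢ) = δ_free.
Σ Lᵢ/(AᵢEᵢ) = 700/(350×71×10³) + 450/(1425×44×10³) = 3.535×10⁻⁵ mm/N.
Hence P = δ_free / Σ(L/AE) = 4.338/3.535×10⁻⁵ = 122.7 kN (compressive).
σ_{magnesium alloy} = P / A = 122700 / 1425 = 86.13 MPa.

σ ≈ 86.1 MPa (compressive)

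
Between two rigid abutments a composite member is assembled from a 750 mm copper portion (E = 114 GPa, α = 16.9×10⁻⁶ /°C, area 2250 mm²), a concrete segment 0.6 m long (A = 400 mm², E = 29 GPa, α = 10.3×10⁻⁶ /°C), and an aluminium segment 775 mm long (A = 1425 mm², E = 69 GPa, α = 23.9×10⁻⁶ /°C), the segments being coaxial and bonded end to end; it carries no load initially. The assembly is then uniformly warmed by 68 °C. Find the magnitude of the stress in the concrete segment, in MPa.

If the supports were absent, the total length change would be Σ αᵢΔT Lᵢ = 16.9×10⁻⁶×68×750 + 10.3×10⁻⁶×68×600 + 23.9×10⁻⁶×68×775 = 2.542 mm.
Since the ends are fixed, an axial force P builds up, equal in every segment, with P · Σ Lᵢ/(AᵢEᵢ) = δ_free.
The series flexibility is Σ Lᵢ/(AᵢEᵢ) = 750/(2250×114×10³) + 600/(400×29×10³) + 775/(1425×69×10³) = 6.253×10⁻⁵ mm/N.
P = 2.542 / 6.253×10⁻⁵ = 40650 N = 40.65 kN, compressive.
σ_{concrete} = P / A = 40650 / 400 = 101.6 MPa.

σ ≈ 102 MPa (compressive)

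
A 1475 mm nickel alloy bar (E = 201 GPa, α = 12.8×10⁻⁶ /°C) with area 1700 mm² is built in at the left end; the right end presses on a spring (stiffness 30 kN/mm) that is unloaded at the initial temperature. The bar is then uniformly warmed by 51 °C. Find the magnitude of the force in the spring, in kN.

P ≈ 25.6 kN

If the spring were absent the bar would lengthen by αΔT L = 12.8×10⁻⁶ × 51 × 1475 = 0.9629 mm.
With a force P in the spring, the elastic change of the bar is PL/(AE) and that of the spring is P/k; compatibility requires their sum to equal δ_free.
So P = δ_free / [L/(AE) + 1/k] = 0.9629 / [ 1475/(1700×201×10³) + 1/(30×10³) ].
P = 0.9629 / 3.765×10⁻⁵ = 25570 N.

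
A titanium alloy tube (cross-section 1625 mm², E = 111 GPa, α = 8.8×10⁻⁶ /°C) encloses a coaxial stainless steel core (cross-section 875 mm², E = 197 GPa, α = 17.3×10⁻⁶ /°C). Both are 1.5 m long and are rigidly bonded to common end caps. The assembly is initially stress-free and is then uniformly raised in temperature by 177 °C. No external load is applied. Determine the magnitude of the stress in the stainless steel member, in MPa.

The stainless steel has the larger α, so on heating it would change length more than the titanium alloy if both were free. The rigid plates force a common final length, so the stainless steel is put into compression and the titanium alloy into tension, with equal and opposite forces P (no external load).
Equating the net (thermal + elastic) strains gives |α₁ − α₂|·ΔT = P·[1/(A₁E₁) + 1/(A₂E₂)].
|α₁ − α₂|·ΔT = 8.5×10⁻⁶ × 177 = 0.001504.
1/(A₁E₁) + 1/(A₂E₂) = 1/(1625×111×10³) + 1/(875×197×10³) = 1.135×10⁻⁸ N⁻¹.
So P = 0.001504 / 1.135×10⁻⁸ = 132.6 kN.
σ_{stainless steel} = P/A₂ = 132600/875 = 151.6 MPa, compressive.

σ ≈ 152 MPa (compressive)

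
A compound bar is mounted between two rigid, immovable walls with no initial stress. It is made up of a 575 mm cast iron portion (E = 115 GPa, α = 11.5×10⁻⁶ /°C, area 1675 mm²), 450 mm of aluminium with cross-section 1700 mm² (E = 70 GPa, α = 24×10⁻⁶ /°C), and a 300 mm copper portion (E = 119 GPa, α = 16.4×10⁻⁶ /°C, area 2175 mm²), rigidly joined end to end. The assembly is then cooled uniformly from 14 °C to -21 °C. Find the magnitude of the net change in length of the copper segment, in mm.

If the supports were absent, the total length change would be Σ αᵢΔT Lᵢ = 11.5×10⁻⁶×35×575 + 24×10⁻⁶×35×450 + 16.4×10⁻⁶×35×300 = 0.7816 mm.
The rigid supports impose zero overall length change; the single axial force P common to all segments must satisfy P Σ Lᵢ/(AᵢEᵢ) = δ_free.
Σ Lᵢ/(AᵢEᵢ) = 575/(1675×115×10³) + 450/(1700×70×10³) + 300/(2175×119×10³) = 7.926×10⁻⁶ mm/N.
P = 0.7816 / 7.926×10⁻⁶ = 98620 N = 98.62 kN, tensile.
For the copper segment, free thermal change = 16.4×10⁻⁶×35×300 = 0.1722 mm and elastic change from P = 98620×300/(2175×119×10³) = 0.1143 mm; these oppose, so the net change is 0.0579 mm (segment shortens).

|ΔL| ≈ 0.0579 mm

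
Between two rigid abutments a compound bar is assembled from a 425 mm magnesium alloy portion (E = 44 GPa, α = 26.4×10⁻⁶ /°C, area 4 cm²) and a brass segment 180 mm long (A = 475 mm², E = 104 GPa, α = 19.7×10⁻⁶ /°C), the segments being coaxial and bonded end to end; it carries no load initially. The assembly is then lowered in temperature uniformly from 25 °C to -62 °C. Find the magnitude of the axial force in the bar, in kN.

P ≈ 46.2 kN (tensile)

With the walls removed the bar would change length by δ_free = Σ αᵢΔT Lᵢ = 26.4×10⁻⁶×87×425 + 19.7×10⁻⁶×87×180 = 1.285 mm.
Since the ends are fixed, an axial force P builds up, equal in every segment, with P · Σ Lᵢ/(AᵢEᵢ) = δ_free.
The series flexibility is Σ Lᵢ/(AᵢEᵢ) = 425/(400×44×10³) + 180/(475×104×10³) = 2.779×10⁻⁵ mm/N.
P = 1.285 / 2.779×10⁻⁵ = 46220 N = 46.22 kN, tensile.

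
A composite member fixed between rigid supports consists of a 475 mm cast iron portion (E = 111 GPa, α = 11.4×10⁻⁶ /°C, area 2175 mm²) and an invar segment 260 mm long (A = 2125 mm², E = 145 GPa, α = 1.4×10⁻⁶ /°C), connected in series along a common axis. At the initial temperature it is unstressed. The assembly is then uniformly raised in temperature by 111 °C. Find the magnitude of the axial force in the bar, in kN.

Free thermal expansion of the whole bar: Σ αᵢΔT Lᵢ = 11.4×10⁻⁶×111×475 + 1.4×10⁻⁶×111×260 = 0.6415 mm.
The walls prevent any net length change, so an axial force P (same in every segment) develops. Compatibility: P · Σ Lᵢ/(AᵢEᵢ) = δ_free.
Σ Lᵢ/(AᵢEᵢ) = 475/(2175×111×10³) + 260/(2125×145×10³) = 2.811×10⁻⁶ mm/N.
P = 0.6415 / 2.811×10⁻⁶ = 228200 N = 228.2 kN, compressive.

P ≈ 228 kN (compressive)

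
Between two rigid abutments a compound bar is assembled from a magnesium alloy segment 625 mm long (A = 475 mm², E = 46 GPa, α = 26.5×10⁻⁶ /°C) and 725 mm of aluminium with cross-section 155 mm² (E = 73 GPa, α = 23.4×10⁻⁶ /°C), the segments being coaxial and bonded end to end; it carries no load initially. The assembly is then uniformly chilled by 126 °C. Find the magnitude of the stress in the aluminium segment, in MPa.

σ ≈ 294 MPa (tensile)

Free thermal contraction of the whole bar: Σ αᵢΔT Lᵢ = 26.5×10⁻⁶×126×625 + 23.4×10⁻⁶×126×725 = 4.224 mm.
The walls prevent any net length change, so an axial force P (same in every segment) develops. Compatibility: P · Σ Lᵢ/(AᵢEᵢ) = δ_free.
Σ Lᵢ/(AᵢEᵢ) = 625/(475×46×10³) + 725/(155×73×10³) = 9.268×10⁻⁵ mm/N.
P = 4.224 / 9.268×10⁻⁵ = 45580 N = 45.58 kN, tensile.
σ_{aluminium} = P / A = 45580 / 155 = 294.1 MPa.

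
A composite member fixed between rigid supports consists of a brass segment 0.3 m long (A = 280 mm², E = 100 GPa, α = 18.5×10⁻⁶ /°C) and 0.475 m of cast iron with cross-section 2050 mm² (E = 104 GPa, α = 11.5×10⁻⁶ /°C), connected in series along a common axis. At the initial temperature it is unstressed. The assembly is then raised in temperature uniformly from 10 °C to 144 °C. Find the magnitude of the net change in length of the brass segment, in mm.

|ΔL| ≈ 0.478 mm

With the walls removed the bar would change length by δ_free = Σ αᵢΔT Lᵢ = 18.5×10⁻⁶×134×300 + 11.5×10⁻⁶×134×475 = 1.476 mm.
Since the ends are fixed, an axial force P builds up, equal in every segment, with P · Σ Lᵢ/(AᵢEᵢ) = δ_free.
Σ Lᵢ/(AᵢEᵢ) = 300/(280×100×10³) + 475/(2050×104×10³) = 1.294×10⁻⁵ mm/N.
P = 1.476 / 1.294×10⁻⁵ = 114000 N = 114 kN, compressive.
For the brass segment, free thermal change = 18.5×10⁻⁶×134×300 = 0.7437 mm and elastic change from P = 114000×300/(280×100×10³) = 1.222 mm; these oppose, so the net change is 0.478 mm (segment shortens).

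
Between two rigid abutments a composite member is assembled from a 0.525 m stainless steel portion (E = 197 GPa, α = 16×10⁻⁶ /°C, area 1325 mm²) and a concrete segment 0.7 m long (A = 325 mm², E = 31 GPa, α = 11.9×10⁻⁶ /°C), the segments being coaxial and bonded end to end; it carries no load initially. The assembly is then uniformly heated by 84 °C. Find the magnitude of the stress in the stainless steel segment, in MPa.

σ ≈ 14.8 MPa (compressive)

With the walls removed the bar would change length by δ_free = Σ αᵢΔT Lᵢ = 16×10⁻⁶×84×525 + 11.9×10⁻⁶×84×700 = 1.405 mm.
Since the ends are fixed, an axial force P builds up, equal in every segment, with P · Σ Lᵢ/(AᵢEᵢ) = δ_free.
Σ Lᵢ/(AᵢEᵢ) = 525/(1325×197×10³) + 700/(325×31×10³) = 7.149×10⁻⁵ mm/N.
So P = 1.405 / 7.149×10⁻⁵ = 19.66 kN, compressive.
σ_{stainless steel} = P / A = 19660 / 1325 = 14.84 MPa.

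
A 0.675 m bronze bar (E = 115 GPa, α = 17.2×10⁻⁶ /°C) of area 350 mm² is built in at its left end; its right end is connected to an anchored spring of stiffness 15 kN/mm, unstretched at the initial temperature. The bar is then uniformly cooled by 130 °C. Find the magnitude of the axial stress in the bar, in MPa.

σ ≈ 51.7 MPa (tensile)

If the spring were absent the bar would shorten by αΔT L = 17.2×10⁻⁶ × 130 × 675 = 1.509 mm.
Let P be the tensile force in the spring. The bar extends elastically by PL/(AE) and the spring stretches by P/k; together these equal δ_free.
P [ L/(AE) + 1/k ] = δ_free → P [ 675/(350×115×10³) + 1/(15×10³) ] = 1.509.
P = 1.509 / 8.344×10⁻⁵ = 18090 N.
σ = P/A = 18090/350 = 51.68 MPa.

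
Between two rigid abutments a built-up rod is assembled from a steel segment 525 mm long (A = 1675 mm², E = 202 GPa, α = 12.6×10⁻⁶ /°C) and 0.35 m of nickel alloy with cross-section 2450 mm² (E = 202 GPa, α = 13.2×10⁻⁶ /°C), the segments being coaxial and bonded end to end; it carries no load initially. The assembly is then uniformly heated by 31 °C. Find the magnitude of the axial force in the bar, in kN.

P ≈ 154 kN (compressive)

If the supports were absent, the total length change would be Σ αᵢΔT Lᵢ = 12.6×10⁻⁶×31×525 + 13.2×10⁻⁶×31×350 = 0.3483 mm.
The rigid supports impose zero overall length change; the single axial force P common to all segments must satisfy P Σ Lᵢ/(AᵢEᵢ) = δ_free.
Σ Lᵢ/(AᵢEᵢ) = 525/(1675×202×10³) + 350/(2450×202×10³) = 2.259×10⁻⁶ mm/N.
P = 0.3483 / 2.259×10⁻⁶ = 154200 N = 154.2 kN, compressive.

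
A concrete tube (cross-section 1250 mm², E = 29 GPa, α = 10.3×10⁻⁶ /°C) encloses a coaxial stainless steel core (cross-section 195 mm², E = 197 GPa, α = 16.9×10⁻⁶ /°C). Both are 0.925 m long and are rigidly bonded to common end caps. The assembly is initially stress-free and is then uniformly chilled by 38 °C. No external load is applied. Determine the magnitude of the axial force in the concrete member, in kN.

Equilibrium of a rigid end plate with no external load gives equal and opposite internal forces ±P in the two members. Since α_{stainless steel} > α_{concrete}, cooling drives the stainless steel into tension and the concrete into compression.
Setting the final lengths equal and cancelling L: (α₁ − α₂)ΔT = P/(A₁E₁) + P/(A₂E₂).
|α₁ − α₂|·ΔT = 6.6×10⁻⁶ × 38 = 0.0002508.
1/(A₁E₁) + 1/(A₂E₂) = 1/(1250×29×10³) + 1/(195×197×10³) = 5.362×10⁻⁸ N⁻¹.
P = 0.0002508 / 5.362×10⁻⁸ = 4678 N = 4.678 kN.

P ≈ 4.68 kN (compressive in the concrete)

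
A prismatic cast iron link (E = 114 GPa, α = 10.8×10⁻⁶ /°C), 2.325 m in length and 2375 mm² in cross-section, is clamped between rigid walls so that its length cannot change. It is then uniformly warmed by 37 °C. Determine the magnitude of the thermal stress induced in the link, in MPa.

With length fixed, the mechanical strain must cancel the thermal strain αΔT = 10.8×10⁻⁶ × 37 = 399.6×10⁻⁶.
The stress required to suppress this strain is σ = Eε = 114×10³ × 399.6×10⁻⁶ = 45.55 MPa, compressive since the link is trying to expand.

σ ≈ 45.6 MPa (compressive)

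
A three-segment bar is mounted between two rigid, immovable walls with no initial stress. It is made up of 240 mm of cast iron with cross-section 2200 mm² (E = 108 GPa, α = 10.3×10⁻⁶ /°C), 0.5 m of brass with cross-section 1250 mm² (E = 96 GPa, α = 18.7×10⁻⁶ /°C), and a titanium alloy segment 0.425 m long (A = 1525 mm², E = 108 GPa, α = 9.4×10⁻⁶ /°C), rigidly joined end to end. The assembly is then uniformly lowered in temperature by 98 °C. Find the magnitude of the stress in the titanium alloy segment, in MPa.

σ ≈ 131 MPa (tensile)

Free thermal contraction of the whole bar: Σ αᵢΔT Lᵢ = 10.3×10⁻⁶×98×240 + 18.7×10⁻⁶×98×500 + 9.4×10⁻⁶×98×425 = 1.55 mm.
The rigid supports impose zero overall length change; the single axial force P common to all segments must satisfy P Σ Lᵢ/(AᵢEᵢ) = δ_free.
Σ Lᵢ/(AᵢEᵢ) = 240/(2200×108×10³) + 500/(1250×96×10³) + 425/(1525×108×10³) = 7.757×10⁻⁶ mm/N.
Hence P = δ_free / Σ(L/AE) = 1.55/7.757×10⁻⁶ = 199.8 kN (tensile).
σ_{titanium alloy} = P / A = 199800 / 1525 = 131 MPa.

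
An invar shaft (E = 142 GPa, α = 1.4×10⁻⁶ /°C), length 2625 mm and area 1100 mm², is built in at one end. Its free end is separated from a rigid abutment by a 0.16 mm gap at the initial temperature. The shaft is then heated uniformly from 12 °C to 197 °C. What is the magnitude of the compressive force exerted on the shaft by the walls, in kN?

P ≈ 30.9 kN

Free thermal elongation = αΔT L = 1.4×10⁻⁶ × 185 × 2625 = 0.6799 mm.
This exceeds the 0.16 mm gap, so the wall pushes back. The portion of expansion that must be recovered elastically is δ_free − gap = 0.6799 − 0.16 = 0.5199 mm.
That suppressed elongation corresponds to σ = E·Δ/L = 142×10³ × 0.5199/2625 = 28.12 MPa.
Force on the wall = σA = 28.12 × 1100 mm² = 30.94 kN.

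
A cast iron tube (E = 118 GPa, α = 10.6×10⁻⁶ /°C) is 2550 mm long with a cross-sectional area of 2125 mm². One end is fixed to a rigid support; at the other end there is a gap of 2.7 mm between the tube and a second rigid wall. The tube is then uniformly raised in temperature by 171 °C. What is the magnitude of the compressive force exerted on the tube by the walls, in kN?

Free thermal elongation = αΔT L = 10.6×10⁻⁶ × 171 × 2550 = 4.622 mm.
This exceeds the 2.7 mm gap, so the wall pushes back. The portion of expansion that must be recovered elastically is δ_free − gap = 4.622 − 2.7 = 1.922 mm.
So σ = E(δ_free − g)/L = 118×10³ × 1.922/2550 = 88.95 MPa.
Force on the wall = σA = 88.95 × 2125 mm² = 189 kN.

P ≈ 189 kN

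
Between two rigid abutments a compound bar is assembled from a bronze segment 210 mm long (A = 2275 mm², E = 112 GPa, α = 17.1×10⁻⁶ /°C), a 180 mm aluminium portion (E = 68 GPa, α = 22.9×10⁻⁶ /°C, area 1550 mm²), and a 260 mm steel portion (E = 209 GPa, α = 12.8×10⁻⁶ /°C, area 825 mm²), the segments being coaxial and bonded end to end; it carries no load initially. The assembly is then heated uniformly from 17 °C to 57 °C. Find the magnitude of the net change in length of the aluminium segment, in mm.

|ΔL| ≈ 0.0218 mm

With the walls removed the bar would change length by δ_free = Σ αᵢΔT Lᵢ = 17.1×10⁻⁶×40×210 + 22.9×10⁻⁶×40×180 + 12.8×10⁻⁶×40×260 = 0.4416 mm.
Since the ends are fixed, an axial force P builds up, equal in every segment, with P · Σ Lᵢ/(AᵢEᵢ) = δ_free.
The series flexibility is Σ Lᵢ/(AᵢEᵢ) = 210/(2275×112×10³) + 180/(1550×68×10³) + 260/(825×209×10³) = 4.04×10⁻⁶ mm/N.
So P = 0.4416 / 4.04×10⁻⁶ = 109.3 kN, compressive.
For the aluminium segment, free thermal change = 22.9×10⁻⁶×40×180 = 0.1649 mm and elastic change from P = 109300×180/(1550×68×10³) = 0.1867 mm; these oppose, so the net change is 0.0218 mm (segment shortens).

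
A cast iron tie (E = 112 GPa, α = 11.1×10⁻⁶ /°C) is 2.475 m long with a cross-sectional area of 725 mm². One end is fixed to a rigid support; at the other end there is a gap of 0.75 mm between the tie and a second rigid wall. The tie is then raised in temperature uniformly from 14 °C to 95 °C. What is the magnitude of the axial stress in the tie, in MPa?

σ ≈ 66.8 MPa (compressive)

Unrestrained expansion: δ_free = αΔT L = 11.1×10⁻⁶ × 81 × 2475 = 2.225 mm.
This exceeds the 0.75 mm gap, so the wall pushes back. The portion of expansion that must be recovered elastically is δ_free − gap = 2.225 − 0.75 = 1.475 mm.
Compatibility: PL/(AE) = 1.475 mm, so σ = P/A = E × (1.475/2475) = 66.76 MPa.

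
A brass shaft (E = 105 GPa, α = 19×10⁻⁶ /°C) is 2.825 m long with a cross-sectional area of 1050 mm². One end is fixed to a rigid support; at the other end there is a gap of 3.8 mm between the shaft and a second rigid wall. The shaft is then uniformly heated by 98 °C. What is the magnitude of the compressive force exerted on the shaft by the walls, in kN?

Free thermal elongation = αΔT L = 19×10⁻⁶ × 98 × 2825 = 5.26 mm.
After closing the 3.8 mm clearance, 5.26 − 3.8 = 1.46 mm of expansion remains to be suppressed by the wall.
Compatibility: PL/(AE) = 1.46 mm, so σ = P/A = E × (1.46/2825) = 54.27 MPa.
Force on the wall = σA = 54.27 × 1050 mm² = 56.98 kN.

P ≈ 57 kN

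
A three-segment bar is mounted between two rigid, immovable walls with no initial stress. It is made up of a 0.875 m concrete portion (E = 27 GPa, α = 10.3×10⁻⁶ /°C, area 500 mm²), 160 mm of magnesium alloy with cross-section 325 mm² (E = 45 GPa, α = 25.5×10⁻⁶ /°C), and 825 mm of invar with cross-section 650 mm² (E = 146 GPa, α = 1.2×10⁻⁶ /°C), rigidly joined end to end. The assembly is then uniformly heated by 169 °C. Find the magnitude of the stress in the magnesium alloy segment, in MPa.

With the walls removed the bar would change length by δ_free = Σ αᵢΔT Lᵢ = 10.3×10⁻⁶×169×875 + 25.5×10⁻⁶×169×160 + 1.2×10⁻⁶×169×825 = 2.38 mm.
Since the ends are fixed, an axial force P builds up, equal in every segment, with P · Σ Lᵢ/(AᵢEᵢ) = δ_free.
The series flexibility is Σ Lᵢ/(AᵢEᵢ) = 875/(500×27×10³) + 160/(325×45×10³) + 825/(650×146×10³) = 8.445×10⁻⁵ mm/N.
So P = 2.38 / 8.445×10⁻⁵ = 28.18 kN, compressive.
σ_{magnesium alloy} = P / A = 28180 / 325 = 86.71 MPa.

σ ≈ 86.7 MPa (compressive)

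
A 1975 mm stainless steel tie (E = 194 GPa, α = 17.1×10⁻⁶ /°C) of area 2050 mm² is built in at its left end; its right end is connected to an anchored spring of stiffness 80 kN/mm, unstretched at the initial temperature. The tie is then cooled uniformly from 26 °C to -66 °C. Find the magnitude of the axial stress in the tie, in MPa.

Free thermal contraction: δ_free = αΔT L = 17.1×10⁻⁶ × 92 × 1975 = 3.107 mm.
Let P be the tensile force in the spring. The tie extends elastically by PL/(AE) and the spring stretches by P/k; together these equal δ_free.
So P = δ_free / [L/(AE) + 1/k] = 3.107 / [ 1975/(2050×194×10³) + 1/(80×10³) ].
P = 3.107 / 1.747×10⁻⁵ = 177900 N.
σ = P/A = 177900/2050 = 86.78 MPa.

σ ≈ 86.8 MPa (tensile)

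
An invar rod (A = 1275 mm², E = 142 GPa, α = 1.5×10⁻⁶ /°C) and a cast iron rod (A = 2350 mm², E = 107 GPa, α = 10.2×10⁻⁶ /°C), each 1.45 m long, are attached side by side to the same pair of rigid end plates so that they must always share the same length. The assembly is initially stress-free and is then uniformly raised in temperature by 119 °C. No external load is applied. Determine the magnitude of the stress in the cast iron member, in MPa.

σ ≈ 46.4 MPa (compressive)

Equilibrium of a rigid end plate with no external load gives equal and opposite internal forces ±P in the two members. Since α_{cast iron} > α_{invar}, heating drives the cast iron into compression and the invar into tension.
Compatibility of the two members (thermal + elastic change equal): (α₁ − α₂)ΔT = P·[1/(A₁E₁) + 1/(A₂E₂)].
|α₁ − α₂|·ΔT = 8.7×10⁻⁶ × 119 = 0.001035.
1/(A₁E₁) + 1/(A₂E₂) = 1/(1275×142×10³) + 1/(2350×107×10³) = 9.5×10⁻⁹ N⁻¹.
P = 0.001035 / 9.5×10⁻⁹ = 109000 N = 109 kN.
σ_{cast iron} = P/A₂ = 109000/2350 = 46.37 MPa, compressive.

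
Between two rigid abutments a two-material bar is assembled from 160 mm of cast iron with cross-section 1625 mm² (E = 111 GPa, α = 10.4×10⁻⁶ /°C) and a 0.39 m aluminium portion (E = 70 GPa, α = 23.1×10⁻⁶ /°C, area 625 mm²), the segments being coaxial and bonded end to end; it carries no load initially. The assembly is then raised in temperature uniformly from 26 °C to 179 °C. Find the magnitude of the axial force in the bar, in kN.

With the walls removed the bar would change length by δ_free = Σ αᵢΔT Lᵢ = 10.4×10⁻⁶×153×160 + 23.1×10⁻⁶×153×390 = 1.633 mm.
The walls prevent any net length change, so an axial force P (same in every segment) develops. Compatibility: P · Σ Lᵢ/(AᵢEᵢ) = δ_free.
Σ Lᵢ/(AᵢEᵢ) = 160/(1625×111×10³) + 390/(625×70×10³) = 9.801×10⁻⁶ mm/N.
P = 1.633 / 9.801×10⁻⁶ = 166600 N = 166.6 kN, compressive.

P ≈ 167 kN (compressive)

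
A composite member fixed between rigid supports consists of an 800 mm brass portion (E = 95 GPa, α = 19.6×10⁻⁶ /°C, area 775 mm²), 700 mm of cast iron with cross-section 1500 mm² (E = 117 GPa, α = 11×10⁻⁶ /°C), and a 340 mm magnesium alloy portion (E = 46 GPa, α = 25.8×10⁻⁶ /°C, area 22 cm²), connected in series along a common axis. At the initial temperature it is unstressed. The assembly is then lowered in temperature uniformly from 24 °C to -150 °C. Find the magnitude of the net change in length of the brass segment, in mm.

|ΔL| ≈ 0.609 mm

If the supports were absent, the total length change would be Σ αᵢΔT Lᵢ = 19.6×10⁻⁶×174×800 + 11×10⁻⁶×174×700 + 25.8×10⁻⁶×174×340 = 5.594 mm.
The walls prevent any net length change, so an axial force P (same in every segment) develops. Compatibility: P · Σ Lᵢ/(AᵢEᵢ) = δ_free.
Σ Lᵢ/(AᵢEᵢ) = 800/(775×95×10³) + 700/(1500×117×10³) + 340/(2200×46×10³) = 1.821×10⁻⁵ mm/N.
P = 5.594 / 1.821×10⁻⁵ = 307100 N = 307.1 kN, tensile.
For the brass segment, free thermal change = 19.6×10⁻⁶×174×800 = 2.728 mm and elastic change from P = 307100×800/(775×95×10³) = 3.337 mm; these oppose, so the net change is 0.609 mm (segment lengthens).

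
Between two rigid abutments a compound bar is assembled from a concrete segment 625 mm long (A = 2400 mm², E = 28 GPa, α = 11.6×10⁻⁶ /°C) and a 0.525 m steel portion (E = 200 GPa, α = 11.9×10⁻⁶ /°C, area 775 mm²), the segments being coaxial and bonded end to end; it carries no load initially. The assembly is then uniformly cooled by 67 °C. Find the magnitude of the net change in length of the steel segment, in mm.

Free thermal contraction of the whole bar: Σ αᵢΔT Lᵢ = 11.6×10⁻⁶×67×625 + 11.9×10⁻⁶×67×525 = 0.9043 mm.
The walls prevent any net length change, so an axial force P (same in every segment) develops. Compatibility: P · Σ Lᵢ/(AᵢEᵢ) = δ_free.
Σ Lᵢ/(AᵢEᵢ) = 625/(2400×28×10³) + 525/(775×200×10³) = 1.269×10⁻⁵ mm/N.
So P = 0.9043 / 1.269×10⁻⁵ = 71.28 kN, tensile.
For the steel segment, free thermal change = 11.9×10⁻⁶×67×525 = 0.4186 mm and elastic change from P = 71280×525/(775×200×10³) = 0.2414 mm; these oppose, so the net change is 0.177 mm (segment shortens).

|ΔL| ≈ 0.177 mm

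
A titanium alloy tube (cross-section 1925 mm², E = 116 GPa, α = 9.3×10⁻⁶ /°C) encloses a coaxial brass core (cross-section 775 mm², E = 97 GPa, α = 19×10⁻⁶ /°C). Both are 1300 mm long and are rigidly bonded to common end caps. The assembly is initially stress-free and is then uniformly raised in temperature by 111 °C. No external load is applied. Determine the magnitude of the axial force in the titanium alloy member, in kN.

P ≈ 60.6 kN (tensile in the titanium alloy)

Equilibrium of a rigid end plate with no external load gives equal and opposite internal forces ±P in the two members. Since α_{brass} > α_{titanium alloy}, heating drives the brass into compression and the titanium alloy into tension.
Setting the final lengths equal and cancelling L: (α₁ − α₂)ΔT = P/(A₁E₁) + P/(A₂E₂).
|α₁ − α₂|·ΔT = 9.7×10⁻⁶ × 111 = 0.001077.
1/(A₁E₁) + 1/(A₂E₂) = 1/(1925×116×10³) + 1/(775×97×10³) = 1.778×10⁻⁸ N⁻¹.
So P = 0.001077 / 1.778×10⁻⁸ = 60.55 kN.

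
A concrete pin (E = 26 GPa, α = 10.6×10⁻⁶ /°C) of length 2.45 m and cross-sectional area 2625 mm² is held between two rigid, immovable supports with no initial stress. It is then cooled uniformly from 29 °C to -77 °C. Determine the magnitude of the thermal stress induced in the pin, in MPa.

The supports are rigid, so the total axial strain is zero. The restrained thermal strain is ε = αΔT = 10.6×10⁻⁶ × 106 = 1123.6×10⁻⁶.
σ = EαΔT = 26×10³ × 10.6×10⁻⁶ × 106 = 29.21 MPa (tensile; the pin is trying to contract).

σ ≈ 29.2 MPa (tensile)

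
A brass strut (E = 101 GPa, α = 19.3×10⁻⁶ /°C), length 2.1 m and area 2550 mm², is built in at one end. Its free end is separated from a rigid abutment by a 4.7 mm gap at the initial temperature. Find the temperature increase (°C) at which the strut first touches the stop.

The gap closes when αΔT L = 4.7 mm, since the strut is still unstressed at that instant.
ΔT = 4.7 / (19.3×10⁻⁶ × 2100) = 116 °C.

ΔT ≈ 116 °C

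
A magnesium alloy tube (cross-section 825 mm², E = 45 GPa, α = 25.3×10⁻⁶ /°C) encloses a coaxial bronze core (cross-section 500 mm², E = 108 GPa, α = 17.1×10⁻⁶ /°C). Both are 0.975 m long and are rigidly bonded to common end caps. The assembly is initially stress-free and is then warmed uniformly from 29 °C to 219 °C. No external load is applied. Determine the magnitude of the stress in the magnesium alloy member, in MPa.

σ ≈ 41.5 MPa (compressive)

Equilibrium of a rigid end plate with no external load gives equal and opposite internal forces ±P in the two members. Since α_{magnesium alloy} > α_{bronze}, heating drives the magnesium alloy into compression and the bronze into tension.
Equating the net (thermal + elastic) strains gives |α₁ − α₂|·ΔT = P·[1/(A₁E₁) + 1/(A₂E₂)].
|α₁ − α₂|·ΔT = 8.2×10⁻⁶ × 190 = 0.001558.
1/(A₁E₁) + 1/(A₂E₂) = 1/(825×45×10³) + 1/(500×108×10³) = 4.545×10⁻⁸ N⁻¹.
P = 0.001558 / 4.545×10⁻⁸ = 34280 N = 34.28 kN.
σ_{magnesium alloy} = P/A₁ = 34280/825 = 41.55 MPa, compressive.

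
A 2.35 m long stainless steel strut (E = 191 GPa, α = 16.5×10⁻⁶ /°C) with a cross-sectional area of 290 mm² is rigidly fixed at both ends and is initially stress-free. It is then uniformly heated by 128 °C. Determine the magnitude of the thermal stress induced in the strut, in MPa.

σ ≈ 403 MPa (compressive)

With length fixed, the mechanical strain must cancel the thermal strain αΔT = 16.5×10⁻⁶ × 128 = 2112×10⁻⁶.
σ = EαΔT = 191×10³ × 16.5×10⁻⁶ × 128 = 403.4 MPa (compressive; the strut is trying to expand).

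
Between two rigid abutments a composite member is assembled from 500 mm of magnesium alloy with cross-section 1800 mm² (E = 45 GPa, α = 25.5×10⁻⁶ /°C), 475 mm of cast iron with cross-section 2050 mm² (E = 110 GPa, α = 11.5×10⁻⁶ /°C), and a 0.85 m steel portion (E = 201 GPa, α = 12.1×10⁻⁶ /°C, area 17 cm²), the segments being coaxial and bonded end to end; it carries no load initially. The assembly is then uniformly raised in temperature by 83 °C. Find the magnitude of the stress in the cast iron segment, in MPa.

Free thermal expansion of the whole bar: Σ αᵢΔT Lᵢ = 25.5×10⁻⁶×83×500 + 11.5×10⁻⁶×83×475 + 12.1×10⁻⁶×83×850 = 2.365 mm.
The rigid supports impose zero overall length change; the single axial force P common to all segments must satisfy P Σ Lᵢ/(AᵢEᵢ) = δ_free.
The series flexibility is Σ Lᵢ/(AᵢEᵢ) = 500/(1800×45×10³) + 475/(2050×110×10³) + 850/(1700×201×10³) = 1.077×10⁻⁵ mm/N.
So P = 2.365 / 1.077×10⁻⁵ = 219.7 kN, compressive.
σ_{cast iron} = P / A = 219700 / 2050 = 107.2 MPa.

σ ≈ 107 MPa (compressive)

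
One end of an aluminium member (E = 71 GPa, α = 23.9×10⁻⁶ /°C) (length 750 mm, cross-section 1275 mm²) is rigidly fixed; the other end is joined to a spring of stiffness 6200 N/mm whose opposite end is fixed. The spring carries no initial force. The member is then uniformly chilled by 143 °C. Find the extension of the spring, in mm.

The unrestrained thermal change is αΔT L = 23.9×10⁻⁶ × 143 × 750 = 2.563 mm.
Let P be the tensile force in the spring. The member extends elastically by PL/(AE) and the spring stretches by P/k; together these equal δ_free.
P [ L/(AE) + 1/k ] = δ_free → P [ 750/(1275×71×10³) + 1/(6200) ] = 2.563.
P = 2.563 / 0.0001696 = 15120 N.
Spring extension = P/k = 15120/(6200) = 2.438 mm.

δ ≈ 2.44 mm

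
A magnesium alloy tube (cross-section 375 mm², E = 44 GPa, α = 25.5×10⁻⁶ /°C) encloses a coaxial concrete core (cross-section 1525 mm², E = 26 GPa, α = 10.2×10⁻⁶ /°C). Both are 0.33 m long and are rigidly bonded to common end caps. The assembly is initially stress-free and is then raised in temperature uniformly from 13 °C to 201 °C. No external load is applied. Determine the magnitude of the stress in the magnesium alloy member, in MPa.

σ ≈ 89.4 MPa (compressive)

Both members must finish at the same length. With the larger α, the magnesium alloy tends to over-expand; the plates restrain it, putting the magnesium alloy in compression and the concrete in tension. With no external load the two internal forces are equal and opposite, magnitude P.
Equating the net (thermal + elastic) strains gives |α₁ − α₂|·ΔT = P·[1/(A₁E₁) + 1/(A₂E₂)].
|α₁ − α₂|·ΔT = 15.3×10⁻⁶ × 188 = 0.002876.
1/(A₁E₁) + 1/(A₂E₂) = 1/(375×44×10³) + 1/(1525×26×10³) = 8.583×10⁻⁸ N⁻¹.
P = 0.002876 / 8.583×10⁻⁸ = 33510 N = 33.51 kN.
σ_{magnesium alloy} = P/A₁ = 33510/375 = 89.37 MPa, compressive.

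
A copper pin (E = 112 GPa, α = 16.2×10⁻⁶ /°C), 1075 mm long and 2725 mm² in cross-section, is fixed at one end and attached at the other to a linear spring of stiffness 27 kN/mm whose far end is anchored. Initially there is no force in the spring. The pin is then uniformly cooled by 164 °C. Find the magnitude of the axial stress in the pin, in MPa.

If the spring were absent the pin would shorten by αΔT L = 16.2×10⁻⁶ × 164 × 1075 = 2.856 mm.
Let P be the tensile force in the spring. The pin extends elastically by PL/(AE) and the spring stretches by P/k; together these equal δ_free.
P [ L/(AE) + 1/k ] = δ_free → P [ 1075/(2725×112×10³) + 1/(27×10³) ] = 2.856.
P = 2.856 / 4.056×10⁻⁵ = 70420 N.
σ = P/A = 70420/2725 = 25.84 MPa.

σ ≈ 25.8 MPa (tensile)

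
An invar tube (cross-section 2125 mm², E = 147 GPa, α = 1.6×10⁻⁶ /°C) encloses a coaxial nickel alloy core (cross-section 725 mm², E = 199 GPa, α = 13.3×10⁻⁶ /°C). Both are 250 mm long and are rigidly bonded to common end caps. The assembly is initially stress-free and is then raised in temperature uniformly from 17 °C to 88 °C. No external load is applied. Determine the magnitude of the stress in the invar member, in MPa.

σ ≈ 38.6 MPa (tensile)

Equilibrium of a rigid end plate with no external load gives equal and opposite internal forces ±P in the two members. Since α_{nickel alloy} > α_{invar}, heating drives the nickel alloy into compression and the invar into tension.
Compatibility of the two members (thermal + elastic change equal): (α₁ − α₂)ΔT = P·[1/(A₁E₁) + 1/(A₂E₂)].
|α₁ − α₂|·ΔT = 11.7×10⁻⁶ × 71 = 0.0008307.
1/(A₁E₁) + 1/(A₂E₂) = 1/(2125×147×10³) + 1/(725×199×10³) = 1.013×10⁻⁸ N⁻¹.
P = 0.0008307 / 1.013×10⁻⁸ = 81980 N = 81.98 kN.
σ_{invar} = P/A₁ = 81980/2125 = 38.58 MPa, tensile.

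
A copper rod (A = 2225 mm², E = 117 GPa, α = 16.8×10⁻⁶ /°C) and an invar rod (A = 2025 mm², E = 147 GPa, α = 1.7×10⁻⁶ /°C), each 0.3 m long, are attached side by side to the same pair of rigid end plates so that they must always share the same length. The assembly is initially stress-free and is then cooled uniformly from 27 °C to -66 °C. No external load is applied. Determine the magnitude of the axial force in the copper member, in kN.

P ≈ 195 kN (tensile in the copper)

Both members must finish at the same length. With the larger α, the copper tends to over-contract; the plates restrain it, putting the copper in tension and the invar in compression. With no external load the two internal forces are equal and opposite, magnitude P.
Setting the final lengths equal and cancelling L: (α₁ − α₂)ΔT = P/(A₁E₁) + P/(A₂E₂).
|α₁ − α₂|·ΔT = 15.1×10⁻⁶ × 93 = 0.001404.
1/(A₁E₁) + 1/(A₂E₂) = 1/(2225×117×10³) + 1/(2025×147×10³) = 7.201×10⁻⁹ N⁻¹.
P = 0.001404 / 7.201×10⁻⁹ = 195000 N = 195 kN.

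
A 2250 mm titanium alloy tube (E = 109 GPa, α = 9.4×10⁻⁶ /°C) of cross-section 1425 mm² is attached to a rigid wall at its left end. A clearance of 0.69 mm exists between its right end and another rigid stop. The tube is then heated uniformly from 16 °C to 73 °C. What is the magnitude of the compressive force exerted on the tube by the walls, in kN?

If the wall were absent the tube would grow by αΔT L = 9.4×10⁻⁶ × 57 × 2250 = 1.206 mm.
The gap closes (δ_free > 0.69 mm) and the wall then resists a further 1.206 − 0.69 = 0.5156 mm of expansion.
That suppressed elongation corresponds to σ = E·Δ/L = 109×10³ × 0.5156/2250 = 24.98 MPa.
P = σA = 24.98 × 1425 = 35.59 kN.

P ≈ 35.6 kN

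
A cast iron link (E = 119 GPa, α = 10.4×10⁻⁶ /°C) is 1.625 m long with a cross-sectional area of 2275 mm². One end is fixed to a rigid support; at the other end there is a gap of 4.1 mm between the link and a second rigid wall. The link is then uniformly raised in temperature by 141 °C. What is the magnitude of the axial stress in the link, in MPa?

σ ≈ 0 MPa

If the wall were absent the link would grow by αΔT L = 10.4×10⁻⁶ × 141 × 1625 = 2.383 mm.
This is smaller than the 4.1 mm clearance, so the link expands freely without reaching the stop — the stress is zero.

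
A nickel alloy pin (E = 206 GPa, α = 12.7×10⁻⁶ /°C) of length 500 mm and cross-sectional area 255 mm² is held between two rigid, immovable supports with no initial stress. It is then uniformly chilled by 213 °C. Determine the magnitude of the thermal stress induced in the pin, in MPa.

Because both ends are immovable the net strain is zero, and the suppressed thermal strain is αΔT = 12.7×10⁻⁶ × 213 = 2705.1×10⁻⁶.
The stress required to suppress this strain is σ = Eε = 206×10³ × 2705.1×10⁻⁶ = 557.3 MPa, tensile since the pin is trying to contract.

σ ≈ 557 MPa (tensile)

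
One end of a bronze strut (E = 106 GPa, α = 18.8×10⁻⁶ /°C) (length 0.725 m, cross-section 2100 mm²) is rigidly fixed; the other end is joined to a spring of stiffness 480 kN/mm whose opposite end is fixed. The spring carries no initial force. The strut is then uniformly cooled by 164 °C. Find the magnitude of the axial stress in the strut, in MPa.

σ ≈ 199 MPa (tensile)

Free thermal contraction: δ_free = αΔT L = 18.8×10⁻⁶ × 164 × 725 = 2.235 mm.
Let P be the tensile force in the spring. The strut extends elastically by PL/(AE) and the spring stretches by P/k; together these equal δ_free.
So P = δ_free / [L/(AE) + 1/k] = 2.235 / [ 725/(2100×106×10³) + 1/(480×10³) ].
P = 2.235 / 5.34×10⁻⁶ = 418600 N.
σ = P/A = 418600/2100 = 199.3 MPa.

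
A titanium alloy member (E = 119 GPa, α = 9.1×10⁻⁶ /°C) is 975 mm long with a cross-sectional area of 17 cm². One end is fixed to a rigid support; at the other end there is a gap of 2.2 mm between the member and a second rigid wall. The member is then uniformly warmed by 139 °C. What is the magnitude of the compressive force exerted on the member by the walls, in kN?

P ≈ 0 kN

Free thermal elongation = αΔT L = 9.1×10⁻⁶ × 139 × 975 = 1.233 mm.
Since δ_free = 1.23 mm is less than the 2.2 mm gap, the member never touches the wall. No axial force develops.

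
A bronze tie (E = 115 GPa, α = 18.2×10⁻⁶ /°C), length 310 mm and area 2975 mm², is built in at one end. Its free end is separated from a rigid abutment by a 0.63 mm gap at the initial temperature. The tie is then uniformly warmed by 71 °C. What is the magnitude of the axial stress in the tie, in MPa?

σ ≈ 0 MPa

If the wall were absent the tie would grow by αΔT L = 18.2×10⁻⁶ × 71 × 310 = 0.4006 mm.
This is smaller than the 0.63 mm clearance, so the tie expands freely without reaching the stop — the stress is zero.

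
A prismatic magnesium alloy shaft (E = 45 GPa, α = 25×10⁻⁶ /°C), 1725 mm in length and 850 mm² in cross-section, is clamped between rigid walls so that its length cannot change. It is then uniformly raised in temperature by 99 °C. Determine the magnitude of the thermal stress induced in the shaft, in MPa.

σ ≈ 111 MPa (compressive)

With length fixed, the mechanical strain must cancel the thermal strain αΔT = 25×10⁻⁶ × 99 = 2475×10⁻⁶.
σ = EαΔT = 45×10³ × 25×10⁻⁶ × 99 = 111.4 MPa (compressive; the shaft is trying to expand).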